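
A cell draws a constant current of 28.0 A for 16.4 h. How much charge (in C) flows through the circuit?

1.65 × 10⁶ C

Q = I·t = 28.00 A × 59040 s = 1.65 × 10⁶ C.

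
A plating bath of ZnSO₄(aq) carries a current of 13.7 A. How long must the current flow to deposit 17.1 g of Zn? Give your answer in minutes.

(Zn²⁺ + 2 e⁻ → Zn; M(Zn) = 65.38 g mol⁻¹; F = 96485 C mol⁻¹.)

61.4 min

n(Zn) = m/M = 17.1 / 65.38 = 0.2615 mol.
Each Zn atom requires 2 electrons, so n(e⁻) = 2 × 0.2615 = 0.5231 mol.
Q = n(e⁻)·F = 0.5231 × 96485 = 50470 C.
t = Q/I = 50470 / 13.70 A = 3684 s = 61.4 min.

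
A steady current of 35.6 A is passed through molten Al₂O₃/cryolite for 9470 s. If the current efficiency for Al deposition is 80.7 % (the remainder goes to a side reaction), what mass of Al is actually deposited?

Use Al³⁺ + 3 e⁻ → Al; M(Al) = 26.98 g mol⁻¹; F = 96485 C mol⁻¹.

25.4 g

Q = I·t = 35.60 × 9470.0 = 337100 C.
n(e⁻) = 337100/96485 = 3.494 mol; theoretically n(Al) = 3.494/3 = 1.165 mol, m_theo = 31.42 g.
At 80.7 % efficiency, m_actual = 0.807 × 31.42 = 25.4 g.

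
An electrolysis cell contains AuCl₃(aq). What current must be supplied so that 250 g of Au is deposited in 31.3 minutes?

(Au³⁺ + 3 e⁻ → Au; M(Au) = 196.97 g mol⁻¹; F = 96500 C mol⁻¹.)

196 A

n(Au) = 250 / 196.97 = 1.269 mol.
n(e⁻) = 3 × 1.269 = 3.808 mol.
Q = n(e⁻)·F = 3.808 × 96500 = 367400 C.
I = Q/t = 367400 / 1878.0 s = 196 A.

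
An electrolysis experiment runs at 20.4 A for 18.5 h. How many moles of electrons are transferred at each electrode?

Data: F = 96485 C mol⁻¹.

Q = I·t = 20.40 A × 66600 s = 1359000 C.
n(e⁻) = Q/F = 1359000 / 96485 = 14.1 mol.

14.1 mol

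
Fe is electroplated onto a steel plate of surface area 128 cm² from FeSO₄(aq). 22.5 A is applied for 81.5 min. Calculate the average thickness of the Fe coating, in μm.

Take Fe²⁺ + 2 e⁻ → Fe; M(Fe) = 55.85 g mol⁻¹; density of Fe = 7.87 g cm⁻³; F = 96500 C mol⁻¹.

316 μm

Q = I·t = 22.50 × 4890.0 = 110000 C; n(e⁻) = 1.140 mol.
n(Fe) = n(e⁻)/2 = 0.5701 mol, so m = 0.5701 × 55.85 = 31.84 g.
Volume = m/ρ = 31.84 / 7.87 = 4.046 cm³.
Thickness = V/A = 4.046 / 128 = 0.0316 cm = 316 μm.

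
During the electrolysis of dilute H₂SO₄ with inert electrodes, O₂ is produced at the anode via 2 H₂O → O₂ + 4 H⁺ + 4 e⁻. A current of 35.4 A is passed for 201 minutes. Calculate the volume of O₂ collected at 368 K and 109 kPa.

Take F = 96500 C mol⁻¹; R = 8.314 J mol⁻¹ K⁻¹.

Q = I·t = 35.40 A × 12060 s = 426900 C.
n(e⁻) = Q/F = 426900 / 96500 = 4.424 mol.
4 electrons are transferred per O₂ molecule, so n(O₂) = 4.424 / 4 = 1.106 mol.
V = nRT/P = (1.106 × 8.314 × 368) / (109 × 10³ Pa) = 0.0310 m³ = 31.0 L.

31.0 L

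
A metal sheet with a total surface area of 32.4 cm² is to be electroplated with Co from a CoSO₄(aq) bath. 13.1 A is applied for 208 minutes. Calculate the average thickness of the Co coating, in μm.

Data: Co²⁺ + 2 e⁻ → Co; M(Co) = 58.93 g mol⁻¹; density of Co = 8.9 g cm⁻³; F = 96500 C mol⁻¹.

Q = I·t = 13.10 × 12480 = 163500 C; n(e⁻) = 1.694 mol.
n(Co) = n(e⁻)/2 = 0.8471 mol, so m = 0.8471 × 58.93 = 49.92 g.
Volume = m/ρ = 49.92 / 8.9 = 5.609 cm³.
Thickness = V/A = 5.609 / 32.4 = 0.173 cm = 1730 μm.

1730 μm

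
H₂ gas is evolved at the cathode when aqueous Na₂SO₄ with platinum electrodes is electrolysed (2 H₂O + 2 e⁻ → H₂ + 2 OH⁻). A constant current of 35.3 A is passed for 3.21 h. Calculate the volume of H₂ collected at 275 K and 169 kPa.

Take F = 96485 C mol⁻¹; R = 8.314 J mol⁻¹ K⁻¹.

28.6 L

Q = I·t = 35.30 A × 11556 s = 407900 C.
n(e⁻) = Q/F = 407900 / 96485 = 4.228 mol.
2 electrons are transferred per H₂ molecule, so n(H₂) = 4.228 / 2 = 2.114 mol.
V = nRT/P = (2.114 × 8.314 × 275) / (169 × 10³ Pa) = 0.0286 m³ = 28.6 L.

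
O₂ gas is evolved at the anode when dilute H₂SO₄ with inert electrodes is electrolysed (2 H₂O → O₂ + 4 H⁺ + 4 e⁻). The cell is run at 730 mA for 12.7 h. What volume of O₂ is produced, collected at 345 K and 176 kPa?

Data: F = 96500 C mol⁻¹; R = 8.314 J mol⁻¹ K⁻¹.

Q = I·t = 0.7300 A × 45720 s = 33380 C.
n(e⁻) = Q/F = 33380 / 96500 = 0.3459 mol.
4 electrons are transferred per O₂ molecule, so n(O₂) = 0.3459 / 4 = 0.08647 mol.
V = nRT/P = (0.08647 × 8.314 × 345) / (176 × 10³ Pa) = 0.00141 m³ = 1.41 L.

1.41 L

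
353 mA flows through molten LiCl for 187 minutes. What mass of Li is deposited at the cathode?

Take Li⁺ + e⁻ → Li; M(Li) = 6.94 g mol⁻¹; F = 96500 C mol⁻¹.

0.285 g

Q = I·t = 0.3530 A × 11220 s = 3961 C.
n(e⁻) = Q/F = 3961 / 96500 = 0.04104 mol.
Li⁺ + e⁻ → Li, so n(Li) = n(e⁻)/1 = 0.04104 mol.
m = n·M = 0.04104 × 6.94 = 0.285 g.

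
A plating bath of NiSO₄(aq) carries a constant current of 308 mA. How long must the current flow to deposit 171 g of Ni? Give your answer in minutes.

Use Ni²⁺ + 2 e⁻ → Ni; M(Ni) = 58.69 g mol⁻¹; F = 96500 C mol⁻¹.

n(Ni) = m/M = 171 / 58.69 = 2.914 mol.
Each Ni atom requires 2 electrons, so n(e⁻) = 2 × 2.914 = 5.827 mol.
Q = n(e⁻)·F = 5.827 × 96500 = 562300 C.
t = Q/I = 562300 / 0.3080 A = 1826000 s = 30400 min.

30400 min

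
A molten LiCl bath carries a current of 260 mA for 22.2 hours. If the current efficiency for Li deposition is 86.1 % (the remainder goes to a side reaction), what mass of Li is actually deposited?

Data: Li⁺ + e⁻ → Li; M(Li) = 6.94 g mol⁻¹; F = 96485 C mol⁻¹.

Q = I·t = 0.2600 × 79920 = 20780 C.
n(e⁻) = 20780/96485 = 0.2154 mol; theoretically n(Li) = 0.2154/1 = 0.2154 mol, m_theo = 1.495 g.
At 86.1 % efficiency, m_actual = 0.861 × 1.495 = 1.29 g.

1.29 g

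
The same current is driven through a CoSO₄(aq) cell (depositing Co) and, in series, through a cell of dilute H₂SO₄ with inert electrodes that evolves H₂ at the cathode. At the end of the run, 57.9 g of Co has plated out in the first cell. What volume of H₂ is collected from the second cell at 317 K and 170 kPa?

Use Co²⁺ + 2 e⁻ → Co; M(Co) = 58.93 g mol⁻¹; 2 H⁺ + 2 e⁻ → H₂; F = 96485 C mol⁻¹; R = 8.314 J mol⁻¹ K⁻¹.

15.2 L

n(Co) = 57.9 / 58.93 = 0.9825 mol, so n(e⁻) = 2 × 0.9825 = 1.965 mol.
The cells are in series, so the same 1.965 mol of electrons passes through the second cell.
2 H⁺ + 2 e⁻ → H₂ — 2 mol e⁻ per mol H₂, so n(H₂) = 1.965/2 = 0.9825 mol.
V = nRT/P = (0.9825 × 8.314 × 317) / (170 × 10³) = 0.0152 m³ = 15.2 L.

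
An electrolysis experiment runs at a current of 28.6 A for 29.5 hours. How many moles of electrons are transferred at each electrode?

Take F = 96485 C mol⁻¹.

Q = I·t = 28.60 A × 106200 s = 3037000 C.
n(e⁻) = Q/F = 3037000 / 96485 = 31.5 mol.

31.5 mol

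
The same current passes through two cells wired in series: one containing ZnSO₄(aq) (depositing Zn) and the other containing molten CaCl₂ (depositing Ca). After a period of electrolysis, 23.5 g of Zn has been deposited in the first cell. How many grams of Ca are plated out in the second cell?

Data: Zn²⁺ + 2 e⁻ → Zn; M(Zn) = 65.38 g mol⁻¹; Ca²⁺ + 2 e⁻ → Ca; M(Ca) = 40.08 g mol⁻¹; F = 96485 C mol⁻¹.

14.4 g

n(Zn) = 23.5 / 65.38 = 0.3594 mol.
Since Zn²⁺ + 2 e⁻ → Zn, n(e⁻) passed = 2 × 0.3594 = 0.7189 mol.
Cells in series carry the same charge, so the same 0.7189 mol of electrons passes through cell 2.
Ca²⁺ + 2 e⁻ → Ca, so n(Ca) = 0.7189 / 2 = 0.3594 mol.
m(Ca) = 0.3594 × 40.08 = 14.4 g.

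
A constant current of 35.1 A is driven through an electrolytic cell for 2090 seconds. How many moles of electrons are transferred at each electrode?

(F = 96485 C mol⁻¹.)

0.760 mol

Q = I·t = 35.10 A × 2090.0 s = 73360 C.
n(e⁻) = Q/F = 73360 / 96485 = 0.760 mol.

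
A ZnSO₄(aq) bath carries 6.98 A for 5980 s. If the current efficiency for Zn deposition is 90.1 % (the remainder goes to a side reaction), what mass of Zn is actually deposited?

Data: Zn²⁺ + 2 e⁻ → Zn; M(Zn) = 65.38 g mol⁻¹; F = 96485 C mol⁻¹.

Q = I·t = 6.980 × 5980.0 = 41740 C.
n(e⁻) = 41740/96485 = 0.4326 mol; theoretically n(Zn) = 0.4326/2 = 0.2163 mol, m_theo = 14.14 g.
At 90.1 % efficiency, m_actual = 0.901 × 14.14 = 12.7 g.

12.7 g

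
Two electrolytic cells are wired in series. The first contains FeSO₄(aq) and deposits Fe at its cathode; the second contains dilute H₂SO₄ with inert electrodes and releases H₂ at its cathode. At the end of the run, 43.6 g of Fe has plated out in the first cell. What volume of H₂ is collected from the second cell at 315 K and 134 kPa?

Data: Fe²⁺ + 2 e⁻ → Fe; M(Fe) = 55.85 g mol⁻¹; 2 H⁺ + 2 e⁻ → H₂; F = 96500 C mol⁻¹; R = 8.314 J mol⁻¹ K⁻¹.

n(Fe) = 43.6 / 55.85 = 0.7807 mol, so n(e⁻) = 2 × 0.7807 = 1.561 mol.
The cells are in series, so the same 1.561 mol of electrons passes through the second cell.
2 H⁺ + 2 e⁻ → H₂ — 2 mol e⁻ per mol H₂, so n(H₂) = 1.561/2 = 0.7807 mol.
V = nRT/P = (0.7807 × 8.314 × 315) / (134 × 10³) = 0.0153 m³ = 15.3 L.

15.3 L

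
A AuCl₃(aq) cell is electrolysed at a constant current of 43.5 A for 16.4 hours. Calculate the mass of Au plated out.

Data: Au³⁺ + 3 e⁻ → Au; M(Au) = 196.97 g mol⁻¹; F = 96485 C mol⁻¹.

Q = I·t = 43.50 A × 59040 s = 2568000 C.
n(e⁻) = Q/F = 2568000 / 96485 = 26.62 mol.
Au³⁺ + 3 e⁻ → Au, so n(Au) = n(e⁻)/3 = 8.873 mol.
m = n·M = 8.873 × 196.97 = 1750 g.

1750 g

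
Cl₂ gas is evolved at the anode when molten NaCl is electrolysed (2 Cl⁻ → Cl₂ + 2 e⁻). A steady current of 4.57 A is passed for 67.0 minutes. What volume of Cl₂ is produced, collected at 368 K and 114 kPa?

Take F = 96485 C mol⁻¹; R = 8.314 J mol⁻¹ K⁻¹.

2.56 L

Q = I·t = 4.570 A × 4020.0 s = 18370 C.
n(e⁻) = Q/F = 18370 / 96485 = 0.1904 mol.
2 electrons are transferred per Cl₂ molecule, so n(Cl₂) = 0.1904 / 2 = 0.09520 mol.
V = nRT/P = (0.09520 × 8.314 × 368) / (114 × 10³ Pa) = 0.00256 m³ = 2.56 L.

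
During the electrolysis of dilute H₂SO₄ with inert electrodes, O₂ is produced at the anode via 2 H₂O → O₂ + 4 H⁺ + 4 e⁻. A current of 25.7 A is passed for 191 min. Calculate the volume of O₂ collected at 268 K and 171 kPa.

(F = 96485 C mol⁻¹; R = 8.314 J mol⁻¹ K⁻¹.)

Q = I·t = 25.70 A × 11460 s = 294500 C.
n(e⁻) = Q/F = 294500 / 96485 = 3.053 mol.
4 electrons are transferred per O₂ molecule, so n(O₂) = 3.053 / 4 = 0.7631 mol.
V = nRT/P = (0.7631 × 8.314 × 268) / (171 × 10³ Pa) = 0.00994 m³ = 9.94 L.

9.94 L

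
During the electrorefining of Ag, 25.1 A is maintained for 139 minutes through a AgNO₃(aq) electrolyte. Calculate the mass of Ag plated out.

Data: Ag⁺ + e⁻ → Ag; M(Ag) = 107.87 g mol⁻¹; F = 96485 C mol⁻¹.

234 g

Q = I·t = 25.10 A × 8340.0 s = 209300 C.
n(e⁻) = Q/F = 209300 / 96485 = 2.170 mol.
Ag⁺ + e⁻ → Ag, so n(Ag) = n(e⁻)/1 = 2.170 mol.
m = n·M = 2.170 × 107.87 = 234 g.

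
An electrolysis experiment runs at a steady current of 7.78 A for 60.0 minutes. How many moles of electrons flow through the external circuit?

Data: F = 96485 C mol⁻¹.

Q = I·t = 7.780 A × 3600.0 s = 28010 C.
n(e⁻) = Q/F = 28010 / 96485 = 0.290 mol.

0.290 mol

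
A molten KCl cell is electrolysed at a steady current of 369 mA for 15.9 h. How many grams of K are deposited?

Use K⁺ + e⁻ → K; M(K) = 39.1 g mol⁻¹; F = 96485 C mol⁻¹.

8.56 g

Q = I·t = 0.3690 A × 57240 s = 21120 C.
n(e⁻) = Q/F = 21120 / 96485 = 0.2189 mol.
K⁺ + e⁻ → K, so n(K) = n(e⁻)/1 = 0.2189 mol.
m = n·M = 0.2189 × 39.1 = 8.56 g.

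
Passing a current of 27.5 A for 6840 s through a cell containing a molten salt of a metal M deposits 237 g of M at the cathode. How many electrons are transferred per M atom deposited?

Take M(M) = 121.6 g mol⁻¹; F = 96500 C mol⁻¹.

Q = I·t = 27.50 A × 6840.0 s = 188100 C, so n(e⁻) = 188100/96500 = 1.949 mol.
n(M) deposited = 237 / 121.6 = 1.949 mol.
Electrons per atom = n(e⁻)/n(M) = 1.949 / 1.949 = 1.00 ≈ 1, so the ion is M⁺.

1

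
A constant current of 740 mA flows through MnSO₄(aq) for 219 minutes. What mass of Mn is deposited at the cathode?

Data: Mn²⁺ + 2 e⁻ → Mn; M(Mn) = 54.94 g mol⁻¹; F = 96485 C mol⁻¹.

2.77 g

Q = I·t = 0.7400 A × 13140 s = 9724 C.
n(e⁻) = Q/F = 9724 / 96485 = 0.1008 mol.
Mn²⁺ + 2 e⁻ → Mn, so n(Mn) = n(e⁻)/2 = 0.05039 mol.
m = n·M = 0.05039 × 54.94 = 2.77 g.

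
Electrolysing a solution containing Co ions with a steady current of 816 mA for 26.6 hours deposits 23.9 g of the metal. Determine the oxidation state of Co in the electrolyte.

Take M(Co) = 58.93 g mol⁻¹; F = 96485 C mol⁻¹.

+2

Q = I·t = 0.8160 A × 95760 s = 78140 C, so n(e⁻) = 78140/96485 = 0.8099 mol.
n(Co) deposited = 23.9 / 58.93 = 0.4056 mol.
Electrons per atom = n(e⁻)/n(Co) = 0.8099 / 0.4056 = 2.00 ≈ 2, so the ion is Co²⁺.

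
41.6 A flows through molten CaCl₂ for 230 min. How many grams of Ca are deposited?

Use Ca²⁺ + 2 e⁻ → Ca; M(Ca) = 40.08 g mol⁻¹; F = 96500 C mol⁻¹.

119 g

Q = I·t = 41.60 A × 13800 s = 574100 C.
n(e⁻) = Q/F = 574100 / 96500 = 5.949 mol.
Ca²⁺ + 2 e⁻ → Ca, so n(Ca) = n(e⁻)/2 = 2.975 mol.
m = n·M = 2.975 × 40.08 = 119 g.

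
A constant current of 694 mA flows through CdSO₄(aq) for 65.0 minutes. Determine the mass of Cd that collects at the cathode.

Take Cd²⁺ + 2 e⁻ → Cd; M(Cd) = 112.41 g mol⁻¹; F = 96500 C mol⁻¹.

1.58 g

Q = I·t = 0.6940 A × 3900.0 s = 2707 C.
n(e⁻) = Q/F = 2707 / 96500 = 0.02805 mol.
Cd²⁺ + 2 e⁻ → Cd, so n(Cd) = n(e⁻)/2 = 0.01402 mol.
m = n·M = 0.01402 × 112.41 = 1.58 g.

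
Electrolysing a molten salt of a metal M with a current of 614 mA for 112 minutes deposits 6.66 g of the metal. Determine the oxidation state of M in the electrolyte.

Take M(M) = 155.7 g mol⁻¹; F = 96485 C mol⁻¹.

+1

Q = I·t = 0.6140 A × 6720.0 s = 4126 C, so n(e⁻) = 4126/96485 = 0.04276 mol.
n(M) deposited = 6.66 / 155.7 = 0.04277 mol.
Electrons per atom = n(e⁻)/n(M) = 0.04276 / 0.04277 = 1.00 ≈ 1, so the ion is M⁺.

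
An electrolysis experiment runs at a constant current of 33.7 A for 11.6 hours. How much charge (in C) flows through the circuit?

Q = I·t = 33.70 A × 41760 s = 1.41 × 10⁶ C.

1.41 × 10⁶ C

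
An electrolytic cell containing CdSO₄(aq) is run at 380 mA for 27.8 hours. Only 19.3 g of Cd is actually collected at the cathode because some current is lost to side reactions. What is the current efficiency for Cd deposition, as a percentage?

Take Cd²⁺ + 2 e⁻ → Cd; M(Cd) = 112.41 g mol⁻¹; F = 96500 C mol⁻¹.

87.1 %

Q = I·t = 0.3800 × 100080 = 38030 C; n(e⁻) = 38030/96500 = 0.3941 mol.
Theoretical n(Cd) = n(e⁻)/2 = 0.1970 mol, i.e. m_theo = 0.1970 × 112.41 = 22.15 g.
Efficiency = m_actual / m_theo = 19.3 / 22.15 = 87.1 %.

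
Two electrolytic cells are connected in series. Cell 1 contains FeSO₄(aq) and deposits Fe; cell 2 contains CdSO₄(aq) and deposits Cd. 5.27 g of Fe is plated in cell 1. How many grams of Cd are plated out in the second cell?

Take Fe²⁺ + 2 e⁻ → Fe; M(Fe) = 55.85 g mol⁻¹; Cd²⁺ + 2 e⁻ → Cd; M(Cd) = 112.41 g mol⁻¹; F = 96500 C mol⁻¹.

n(Fe) = 5.27 / 55.85 = 0.09436 mol.
Since Fe²⁺ + 2 e⁻ → Fe, n(e⁻) passed = 2 × 0.09436 = 0.1887 mol.
Cells in series carry the same charge, so the same 0.1887 mol of electrons passes through cell 2.
Cd²⁺ + 2 e⁻ → Cd, so n(Cd) = 0.1887 / 2 = 0.09436 mol.
m(Cd) = 0.09436 × 112.41 = 10.6 g.

10.6 g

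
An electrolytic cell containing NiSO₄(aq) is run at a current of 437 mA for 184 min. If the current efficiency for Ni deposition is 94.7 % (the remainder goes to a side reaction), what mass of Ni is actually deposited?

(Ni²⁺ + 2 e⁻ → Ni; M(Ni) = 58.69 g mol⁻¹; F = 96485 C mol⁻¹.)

1.39 g

Q = I·t = 0.4370 × 11040 = 4824 C.
n(e⁻) = 4824/96485 = 0.05000 mol; theoretically n(Ni) = 0.05000/2 = 0.02500 mol, m_theo = 1.467 g.
At 94.7 % efficiency, m_actual = 0.947 × 1.467 = 1.39 g.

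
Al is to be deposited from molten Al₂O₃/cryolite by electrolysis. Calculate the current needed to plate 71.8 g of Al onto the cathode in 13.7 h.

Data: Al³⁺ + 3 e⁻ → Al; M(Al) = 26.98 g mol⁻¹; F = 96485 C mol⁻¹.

n(Al) = 71.8 / 26.98 = 2.661 mol.
n(e⁻) = 3 × 2.661 = 7.984 mol.
Q = n(e⁻)·F = 7.984 × 96485 = 770300 C.
I = Q/t = 770300 / 49320 s = 15.6 A.

15.6 A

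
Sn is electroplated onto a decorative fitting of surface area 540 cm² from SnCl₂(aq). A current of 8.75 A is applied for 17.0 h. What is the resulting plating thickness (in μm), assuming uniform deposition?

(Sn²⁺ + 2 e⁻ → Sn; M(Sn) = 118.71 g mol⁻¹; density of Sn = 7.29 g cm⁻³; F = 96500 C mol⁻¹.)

837 μm

Q = I·t = 8.750 × 61200 = 535500 C; n(e⁻) = 5.549 mol.
n(Sn) = n(e⁻)/2 = 2.775 mol, so m = 2.775 × 118.71 = 329.4 g.
Volume = m/ρ = 329.4 / 7.29 = 45.18 cm³.
Thickness = V/A = 45.18 / 540 = 0.0837 cm = 837 μm.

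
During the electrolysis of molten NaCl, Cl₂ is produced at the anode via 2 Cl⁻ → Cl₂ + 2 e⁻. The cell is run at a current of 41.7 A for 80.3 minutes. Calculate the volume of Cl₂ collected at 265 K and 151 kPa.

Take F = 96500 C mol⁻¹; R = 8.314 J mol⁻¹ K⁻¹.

Q = I·t = 41.70 A × 4818.0 s = 200900 C.
n(e⁻) = Q/F = 200900 / 96500 = 2.082 mol.
2 electrons are transferred per Cl₂ molecule, so n(Cl₂) = 2.082 / 2 = 1.041 mol.
V = nRT/P = (1.041 × 8.314 × 265) / (151 × 10³ Pa) = 0.0152 m³ = 15.2 L.

15.2 L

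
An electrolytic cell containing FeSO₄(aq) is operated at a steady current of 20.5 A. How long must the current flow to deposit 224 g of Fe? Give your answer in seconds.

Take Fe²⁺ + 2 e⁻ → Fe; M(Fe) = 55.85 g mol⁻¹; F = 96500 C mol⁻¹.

n(Fe) = m/M = 224 / 55.85 = 4.011 mol.
Each Fe atom requires 2 electrons, so n(e⁻) = 2 × 4.011 = 8.021 mol.
Q = n(e⁻)·F = 8.021 × 96500 = 774100 C.
t = Q/I = 774100 / 20.50 A = 37760 s.

37800 s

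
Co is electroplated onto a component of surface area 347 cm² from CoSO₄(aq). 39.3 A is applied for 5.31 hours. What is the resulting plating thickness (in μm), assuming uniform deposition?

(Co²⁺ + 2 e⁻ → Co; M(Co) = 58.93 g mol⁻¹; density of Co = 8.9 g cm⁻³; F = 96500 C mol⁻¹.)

Q = I·t = 39.30 × 19116 = 751300 C; n(e⁻) = 7.785 mol.
n(Co) = n(e⁻)/2 = 3.893 mol, so m = 3.893 × 58.93 = 229.4 g.
Volume = m/ρ = 229.4 / 8.9 = 25.77 cm³.
Thickness = V/A = 25.77 / 347 = 0.0743 cm = 743 μm.

743 μm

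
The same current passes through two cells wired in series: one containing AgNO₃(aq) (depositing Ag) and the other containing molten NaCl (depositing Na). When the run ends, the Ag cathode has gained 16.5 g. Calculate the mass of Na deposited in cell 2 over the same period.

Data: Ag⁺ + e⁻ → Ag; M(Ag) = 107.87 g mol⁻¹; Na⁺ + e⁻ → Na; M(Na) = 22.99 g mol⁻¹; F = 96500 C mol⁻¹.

3.52 g

n(Ag) = 16.5 / 107.87 = 0.1530 mol.
Since Ag⁺ + e⁻ → Ag, n(e⁻) passed = 1 × 0.1530 = 0.1530 mol.
Cells in series carry the same charge, so the same 0.1530 mol of electrons passes through cell 2.
Na⁺ + e⁻ → Na, so n(Na) = 0.1530 / 1 = 0.1530 mol.
m(Na) = 0.1530 × 22.99 = 3.52 g.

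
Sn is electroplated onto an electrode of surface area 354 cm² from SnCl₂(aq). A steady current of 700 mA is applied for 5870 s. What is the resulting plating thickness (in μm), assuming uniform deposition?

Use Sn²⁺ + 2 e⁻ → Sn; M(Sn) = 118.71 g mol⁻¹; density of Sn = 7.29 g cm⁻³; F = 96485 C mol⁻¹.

9.79 μm

Q = I·t = 0.7000 × 5870.0 = 4109 C; n(e⁻) = 0.04259 mol.
n(Sn) = n(e⁻)/2 = 0.02129 mol, so m = 0.02129 × 118.71 = 2.528 g.
Volume = m/ρ = 2.528 / 7.29 = 0.3467 cm³.
Thickness = V/A = 0.3467 / 354 = 9.79 × 10⁻⁴ cm = 9.79 μm.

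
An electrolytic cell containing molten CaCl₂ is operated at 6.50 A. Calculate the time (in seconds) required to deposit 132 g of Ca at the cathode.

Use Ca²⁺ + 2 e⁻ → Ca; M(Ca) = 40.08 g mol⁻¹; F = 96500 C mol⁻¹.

97800 s

n(Ca) = m/M = 132 / 40.08 = 3.293 mol.
Each Ca atom requires 2 electrons, so n(e⁻) = 2 × 3.293 = 6.587 mol.
Q = n(e⁻)·F = 6.587 × 96500 = 635600 C.
t = Q/I = 635600 / 6.500 A = 97790 s.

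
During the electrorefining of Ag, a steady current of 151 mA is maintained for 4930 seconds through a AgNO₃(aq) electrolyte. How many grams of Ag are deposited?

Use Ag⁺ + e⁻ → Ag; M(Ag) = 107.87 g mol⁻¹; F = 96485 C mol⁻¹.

Q = I·t = 0.1510 A × 4930.0 s = 744.4 C.
n(e⁻) = Q/F = 744.4 / 96485 = 0.007715 mol.
Ag⁺ + e⁻ → Ag, so n(Ag) = n(e⁻)/1 = 0.007715 mol.
m = n·M = 0.007715 × 107.87 = 0.832 g.

0.832 g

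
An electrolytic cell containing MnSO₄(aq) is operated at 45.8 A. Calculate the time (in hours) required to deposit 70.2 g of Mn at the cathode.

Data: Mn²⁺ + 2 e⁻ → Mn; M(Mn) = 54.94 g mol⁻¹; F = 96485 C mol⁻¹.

1.50 h

n(Mn) = m/M = 70.2 / 54.94 = 1.278 mol.
Each Mn atom requires 2 electrons, so n(e⁻) = 2 × 1.278 = 2.556 mol.
Q = n(e⁻)·F = 2.556 × 96485 = 246600 C.
t = Q/I = 246600 / 45.80 A = 5384 s = 1.50 h.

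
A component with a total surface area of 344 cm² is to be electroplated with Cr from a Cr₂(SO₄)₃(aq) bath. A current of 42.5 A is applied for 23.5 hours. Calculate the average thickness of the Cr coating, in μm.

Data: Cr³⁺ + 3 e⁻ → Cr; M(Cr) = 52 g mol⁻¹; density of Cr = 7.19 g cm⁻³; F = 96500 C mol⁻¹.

2610 μm

Q = I·t = 42.50 × 84600 = 3596000 C; n(e⁻) = 37.26 mol.
n(Cr) = n(e⁻)/3 = 12.42 mol, so m = 12.42 × 52 = 645.8 g.
Volume = m/ρ = 645.8 / 7.19 = 89.82 cm³.
Thickness = V/A = 89.82 / 344 = 0.261 cm = 2610 μm.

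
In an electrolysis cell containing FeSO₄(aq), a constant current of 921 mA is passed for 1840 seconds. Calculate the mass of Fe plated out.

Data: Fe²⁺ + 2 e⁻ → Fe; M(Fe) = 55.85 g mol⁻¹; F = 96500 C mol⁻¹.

Q = I·t = 0.9210 A × 1840.0 s = 1695 C.
n(e⁻) = Q/F = 1695 / 96500 = 0.01756 mol.
Fe²⁺ + 2 e⁻ → Fe, so n(Fe) = n(e⁻)/2 = 0.008781 mol.
m = n·M = 0.008781 × 55.85 = 0.490 g.

0.490 g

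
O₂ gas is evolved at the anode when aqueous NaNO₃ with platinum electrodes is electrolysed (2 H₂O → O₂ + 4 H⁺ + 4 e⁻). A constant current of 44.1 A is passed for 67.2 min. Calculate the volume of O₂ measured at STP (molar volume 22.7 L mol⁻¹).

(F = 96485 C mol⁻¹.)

Q = I·t = 44.10 A × 4032.0 s = 177800 C.
n(e⁻) = Q/F = 177800 / 96485 = 1.843 mol.
4 electrons are transferred per O₂ molecule, so n(O₂) = 1.843 / 4 = 0.4607 mol.
V = n × V_m = 0.4607 × 22.7 = 10.5 L.

10.5 L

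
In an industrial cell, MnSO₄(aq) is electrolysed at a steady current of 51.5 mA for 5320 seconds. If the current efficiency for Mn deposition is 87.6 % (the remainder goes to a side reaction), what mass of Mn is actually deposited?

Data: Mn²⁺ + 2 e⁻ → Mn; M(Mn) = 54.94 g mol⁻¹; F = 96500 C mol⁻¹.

Q = I·t = 0.05150 × 5320.0 = 274.0 C.
n(e⁻) = 274.0/96500 = 0.002839 mol; theoretically n(Mn) = 0.002839/2 = 0.001420 mol, m_theo = 0.07799 g.
At 87.6 % efficiency, m_actual = 0.876 × 0.07799 = 0.0683 g.

0.0683 g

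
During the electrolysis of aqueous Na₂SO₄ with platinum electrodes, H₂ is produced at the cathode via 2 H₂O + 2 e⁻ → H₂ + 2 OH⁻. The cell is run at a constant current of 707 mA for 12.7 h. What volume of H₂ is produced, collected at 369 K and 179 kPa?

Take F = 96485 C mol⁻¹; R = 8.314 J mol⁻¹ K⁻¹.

2.87 L

Q = I·t = 0.7070 A × 45720 s = 32320 C.
n(e⁻) = Q/F = 32320 / 96485 = 0.3350 mol.
2 electrons are transferred per H₂ molecule, so n(H₂) = 0.3350 / 2 = 0.1675 mol.
V = nRT/P = (0.1675 × 8.314 × 369) / (179 × 10³ Pa) = 0.00287 m³ = 2.87 L.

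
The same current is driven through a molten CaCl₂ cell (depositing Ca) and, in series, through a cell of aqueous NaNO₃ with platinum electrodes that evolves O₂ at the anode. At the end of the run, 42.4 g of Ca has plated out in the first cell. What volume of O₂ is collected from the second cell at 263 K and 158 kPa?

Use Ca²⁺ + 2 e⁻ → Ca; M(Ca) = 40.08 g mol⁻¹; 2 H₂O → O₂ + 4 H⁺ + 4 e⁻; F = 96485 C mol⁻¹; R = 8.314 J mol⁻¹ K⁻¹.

n(Ca) = 42.4 / 40.08 = 1.058 mol, so n(e⁻) = 2 × 1.058 = 2.116 mol.
The cells are in series, so the same 2.116 mol of electrons passes through the second cell.
2 H₂O → O₂ + 4 H⁺ + 4 e⁻ — 4 mol e⁻ per mol O₂, so n(O₂) = 2.116/4 = 0.5289 mol.
V = nRT/P = (0.5289 × 8.314 × 263) / (158 × 10³) = 0.00732 m³ = 7.32 L.

7.32 L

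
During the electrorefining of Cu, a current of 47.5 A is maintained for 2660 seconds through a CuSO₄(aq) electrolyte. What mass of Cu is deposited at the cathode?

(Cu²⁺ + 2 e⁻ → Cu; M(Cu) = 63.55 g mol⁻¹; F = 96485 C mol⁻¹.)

41.6 g

Q = I·t = 47.50 A × 2660.0 s = 126400 C.
n(e⁻) = Q/F = 126400 / 96485 = 1.310 mol.
Cu²⁺ + 2 e⁻ → Cu, so n(Cu) = n(e⁻)/2 = 0.6548 mol.
m = n·M = 0.6548 × 63.55 = 41.6 g.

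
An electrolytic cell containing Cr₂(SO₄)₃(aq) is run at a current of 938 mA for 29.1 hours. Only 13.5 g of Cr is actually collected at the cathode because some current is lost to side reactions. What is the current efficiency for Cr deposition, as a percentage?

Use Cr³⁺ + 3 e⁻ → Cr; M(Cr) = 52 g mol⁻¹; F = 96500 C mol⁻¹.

Q = I·t = 0.9380 × 104760 = 98260 C; n(e⁻) = 98260/96500 = 1.018 mol.
Theoretical n(Cr) = n(e⁻)/3 = 0.3394 mol, i.e. m_theo = 0.3394 × 52 = 17.65 g.
Efficiency = m_actual / m_theo = 13.5 / 17.65 = 76.5 %.

76.5 %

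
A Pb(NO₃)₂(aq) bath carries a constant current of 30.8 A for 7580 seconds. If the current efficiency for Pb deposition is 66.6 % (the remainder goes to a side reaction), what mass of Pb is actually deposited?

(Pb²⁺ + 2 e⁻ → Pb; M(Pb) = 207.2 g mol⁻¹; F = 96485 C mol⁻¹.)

167 g

Q = I·t = 30.80 × 7580.0 = 233500 C.
n(e⁻) = 233500/96485 = 2.420 mol; theoretically n(Pb) = 2.420/2 = 1.210 mol, m_theo = 250.7 g.
At 66.6 % efficiency, m_actual = 0.666 × 250.7 = 167 g.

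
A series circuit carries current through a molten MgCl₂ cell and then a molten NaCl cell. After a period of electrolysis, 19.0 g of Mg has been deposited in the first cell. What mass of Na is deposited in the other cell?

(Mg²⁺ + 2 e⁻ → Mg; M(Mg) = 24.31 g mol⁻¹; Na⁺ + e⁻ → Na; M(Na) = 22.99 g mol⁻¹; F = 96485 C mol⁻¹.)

35.9 g

n(Mg) = 19.0 / 24.31 = 0.7816 mol.
Since Mg²⁺ + 2 e⁻ → Mg, n(e⁻) passed = 2 × 0.7816 = 1.563 mol.
Cells in series carry the same charge, so the same 1.563 mol of electrons passes through cell 2.
Na⁺ + e⁻ → Na, so n(Na) = 1.563 / 1 = 1.563 mol.
m(Na) = 1.563 × 22.99 = 35.9 g.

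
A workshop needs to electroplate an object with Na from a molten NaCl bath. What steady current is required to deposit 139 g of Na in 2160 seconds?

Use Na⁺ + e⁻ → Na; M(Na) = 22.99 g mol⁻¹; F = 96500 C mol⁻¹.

270 A

n(Na) = 139 / 22.99 = 6.046 mol.
n(e⁻) = 1 × 6.046 = 6.046 mol.
Q = n(e⁻)·F = 6.046 × 96500 = 583400 C.
I = Q/t = 583400 / 2160.0 s = 270 A.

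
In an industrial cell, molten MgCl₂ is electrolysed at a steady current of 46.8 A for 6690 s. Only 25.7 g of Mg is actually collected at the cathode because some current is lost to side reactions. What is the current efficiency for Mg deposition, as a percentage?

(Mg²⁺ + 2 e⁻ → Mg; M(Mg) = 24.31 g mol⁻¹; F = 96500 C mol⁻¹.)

Q = I·t = 46.80 × 6690.0 = 313100 C; n(e⁻) = 313100/96500 = 3.244 mol.
Theoretical n(Mg) = n(e⁻)/2 = 1.622 mol, i.e. m_theo = 1.622 × 24.31 = 39.44 g.
Efficiency = m_actual / m_theo = 25.7 / 39.44 = 65.2 %.

65.2 %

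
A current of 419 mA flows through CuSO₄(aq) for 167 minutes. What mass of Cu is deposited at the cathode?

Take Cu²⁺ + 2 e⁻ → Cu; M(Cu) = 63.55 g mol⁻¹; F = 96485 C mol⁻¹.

1.38 g

Q = I·t = 0.4190 A × 10020 s = 4198 C.
n(e⁻) = Q/F = 4198 / 96485 = 0.04351 mol.
Cu²⁺ + 2 e⁻ → Cu, so n(Cu) = n(e⁻)/2 = 0.02176 mol.
m = n·M = 0.02176 × 63.55 = 1.38 g.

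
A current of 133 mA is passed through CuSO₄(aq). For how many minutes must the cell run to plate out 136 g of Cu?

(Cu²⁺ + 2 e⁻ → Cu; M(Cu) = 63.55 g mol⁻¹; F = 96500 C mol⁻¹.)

51800 min

n(Cu) = m/M = 136 / 63.55 = 2.140 mol.
Each Cu atom requires 2 electrons, so n(e⁻) = 2 × 2.140 = 4.280 mol.
Q = n(e⁻)·F = 4.280 × 96500 = 413000 C.
t = Q/I = 413000 / 0.1330 A = 3105000 s = 51800 min.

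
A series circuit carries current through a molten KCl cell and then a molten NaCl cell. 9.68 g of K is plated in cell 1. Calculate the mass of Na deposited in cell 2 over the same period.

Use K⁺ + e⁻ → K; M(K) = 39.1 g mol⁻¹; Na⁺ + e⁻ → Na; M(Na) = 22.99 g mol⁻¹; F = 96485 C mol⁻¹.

n(K) = 9.68 / 39.1 = 0.2476 mol.
Since K⁺ + e⁻ → K, n(e⁻) passed = 1 × 0.2476 = 0.2476 mol.
Cells in series carry the same charge, so the same 0.2476 mol of electrons passes through cell 2.
Na⁺ + e⁻ → Na, so n(Na) = 0.2476 / 1 = 0.2476 mol.
m(Na) = 0.2476 × 22.99 = 5.69 g.

5.69 g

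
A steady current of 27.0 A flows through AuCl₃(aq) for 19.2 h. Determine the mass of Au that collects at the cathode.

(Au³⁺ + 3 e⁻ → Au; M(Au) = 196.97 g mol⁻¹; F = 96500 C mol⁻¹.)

1270 g

Q = I·t = 27.00 A × 69120 s = 1866000 C.
n(e⁻) = Q/F = 1866000 / 96500 = 19.34 mol.
Au³⁺ + 3 e⁻ → Au, so n(Au) = n(e⁻)/3 = 6.446 mol.
m = n·M = 6.446 × 196.97 = 1270 g.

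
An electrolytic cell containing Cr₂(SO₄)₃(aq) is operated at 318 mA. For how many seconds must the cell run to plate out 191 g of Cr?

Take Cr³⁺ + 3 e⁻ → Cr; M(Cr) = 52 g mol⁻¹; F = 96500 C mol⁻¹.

n(Cr) = m/M = 191 / 52 = 3.673 mol.
Each Cr atom requires 3 electrons, so n(e⁻) = 3 × 3.673 = 11.02 mol.
Q = n(e⁻)·F = 11.02 × 96500 = 1063000 C.
t = Q/I = 1063000 / 0.3180 A = 3344000 s.

3.34 × 10⁶ s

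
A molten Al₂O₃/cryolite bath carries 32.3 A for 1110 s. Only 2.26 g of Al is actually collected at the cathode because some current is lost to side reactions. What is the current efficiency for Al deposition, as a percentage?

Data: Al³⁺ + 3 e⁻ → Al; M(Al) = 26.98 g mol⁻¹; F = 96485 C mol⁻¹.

Q = I·t = 32.30 × 1110.0 = 35850 C; n(e⁻) = 35850/96485 = 0.3716 mol.
Theoretical n(Al) = n(e⁻)/3 = 0.1239 mol, i.e. m_theo = 0.1239 × 26.98 = 3.342 g.
Efficiency = m_actual / m_theo = 2.26 / 3.342 = 67.6 %.

67.6 %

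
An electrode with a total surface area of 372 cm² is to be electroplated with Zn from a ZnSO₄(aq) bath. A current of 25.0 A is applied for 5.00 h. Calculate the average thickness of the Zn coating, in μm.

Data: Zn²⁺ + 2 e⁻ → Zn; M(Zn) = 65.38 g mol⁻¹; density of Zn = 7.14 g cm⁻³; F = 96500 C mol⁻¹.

574 μm

Q = I·t = 25.00 × 18000 = 450000 C; n(e⁻) = 4.663 mol.
n(Zn) = n(e⁻)/2 = 2.332 mol, so m = 2.332 × 65.38 = 152.4 g.
Volume = m/ρ = 152.4 / 7.14 = 21.35 cm³.
Thickness = V/A = 21.35 / 372 = 0.0574 cm = 574 μm.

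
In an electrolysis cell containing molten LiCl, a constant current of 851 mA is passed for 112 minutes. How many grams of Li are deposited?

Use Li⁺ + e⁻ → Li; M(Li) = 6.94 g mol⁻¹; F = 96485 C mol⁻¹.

0.411 g

Q = I·t = 0.8510 A × 6720.0 s = 5719 C.
n(e⁻) = Q/F = 5719 / 96485 = 0.05927 mol.
Li⁺ + e⁻ → Li, so n(Li) = n(e⁻)/1 = 0.05927 mol.
m = n·M = 0.05927 × 6.94 = 0.411 g.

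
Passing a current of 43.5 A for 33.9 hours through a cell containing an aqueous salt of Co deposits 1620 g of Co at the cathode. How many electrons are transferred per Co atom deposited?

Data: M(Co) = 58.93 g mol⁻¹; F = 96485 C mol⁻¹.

Q = I·t = 43.50 A × 122040 s = 5309000 C, so n(e⁻) = 5309000/96485 = 55.02 mol.
n(Co) deposited = 1620 / 58.93 = 27.49 mol.
Electrons per atom = n(e⁻)/n(Co) = 55.02 / 27.49 = 2.00 ≈ 2, so the ion is Co²⁺.

2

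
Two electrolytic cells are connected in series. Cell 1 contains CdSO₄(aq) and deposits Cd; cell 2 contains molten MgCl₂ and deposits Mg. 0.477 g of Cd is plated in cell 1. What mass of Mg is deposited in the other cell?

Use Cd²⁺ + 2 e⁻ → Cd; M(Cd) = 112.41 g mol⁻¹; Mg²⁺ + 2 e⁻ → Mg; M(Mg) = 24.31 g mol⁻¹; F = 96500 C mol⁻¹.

0.103 g

n(Cd) = 0.477 / 112.41 = 0.004243 mol.
Since Cd²⁺ + 2 e⁻ → Cd, n(e⁻) passed = 2 × 0.004243 = 0.008487 mol.
Cells in series carry the same charge, so the same 0.008487 mol of electrons passes through cell 2.
Mg²⁺ + 2 e⁻ → Mg, so n(Mg) = 0.008487 / 2 = 0.004243 mol.
m(Mg) = 0.004243 × 24.31 = 0.103 g.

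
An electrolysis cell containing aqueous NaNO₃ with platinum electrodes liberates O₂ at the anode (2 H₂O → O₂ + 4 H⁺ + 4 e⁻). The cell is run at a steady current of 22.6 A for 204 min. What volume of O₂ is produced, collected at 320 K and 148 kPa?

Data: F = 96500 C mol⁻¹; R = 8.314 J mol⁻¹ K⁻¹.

Q = I·t = 22.60 A × 12240 s = 276600 C.
n(e⁻) = Q/F = 276600 / 96500 = 2.867 mol.
4 electrons are transferred per O₂ molecule, so n(O₂) = 2.867 / 4 = 0.7166 mol.
V = nRT/P = (0.7166 × 8.314 × 320) / (148 × 10³ Pa) = 0.0129 m³ = 12.9 L.

12.9 L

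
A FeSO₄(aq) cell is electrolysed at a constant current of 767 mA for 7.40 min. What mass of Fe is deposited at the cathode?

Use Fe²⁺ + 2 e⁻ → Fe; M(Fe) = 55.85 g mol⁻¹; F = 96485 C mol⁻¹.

0.0986 g

Q = I·t = 0.7670 A × 444.00 s = 340.5 C.
n(e⁻) = Q/F = 340.5 / 96485 = 0.003530 mol.
Fe²⁺ + 2 e⁻ → Fe, so n(Fe) = n(e⁻)/2 = 0.001765 mol.
m = n·M = 0.001765 × 55.85 = 0.0986 g.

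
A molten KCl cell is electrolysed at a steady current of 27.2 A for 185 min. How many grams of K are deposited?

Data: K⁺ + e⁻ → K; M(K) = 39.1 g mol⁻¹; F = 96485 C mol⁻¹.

122 g

Q = I·t = 27.20 A × 11100 s = 301900 C.
n(e⁻) = Q/F = 301900 / 96485 = 3.129 mol.
K⁺ + e⁻ → K, so n(K) = n(e⁻)/1 = 3.129 mol.
m = n·M = 3.129 × 39.1 = 122 g.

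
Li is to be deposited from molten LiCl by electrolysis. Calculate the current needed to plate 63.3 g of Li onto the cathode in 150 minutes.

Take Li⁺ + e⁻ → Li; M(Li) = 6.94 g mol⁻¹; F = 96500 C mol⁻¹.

97.8 A

n(Li) = 63.3 / 6.94 = 9.121 mol.
n(e⁻) = 1 × 9.121 = 9.121 mol.
Q = n(e⁻)·F = 9.121 × 96500 = 880200 C.
I = Q/t = 880200 / 9000.0 s = 97.8 A.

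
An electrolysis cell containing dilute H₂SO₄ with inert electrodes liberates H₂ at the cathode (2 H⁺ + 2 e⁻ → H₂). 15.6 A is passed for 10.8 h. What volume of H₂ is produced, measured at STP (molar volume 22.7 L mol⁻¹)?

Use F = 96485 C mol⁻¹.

Q = I·t = 15.60 A × 38880 s = 606500 C.
n(e⁻) = Q/F = 606500 / 96485 = 6.286 mol.
2 electrons are transferred per H₂ molecule, so n(H₂) = 6.286 / 2 = 3.143 mol.
V = n × V_m = 3.143 × 22.7 = 71.3 L.

71.3 L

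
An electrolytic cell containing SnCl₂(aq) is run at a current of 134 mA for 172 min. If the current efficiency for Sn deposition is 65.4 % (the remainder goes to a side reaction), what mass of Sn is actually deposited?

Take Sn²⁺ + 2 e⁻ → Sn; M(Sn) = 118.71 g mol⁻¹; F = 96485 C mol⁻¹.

0.556 g

Q = I·t = 0.1340 × 10320 = 1383 C.
n(e⁻) = 1383/96485 = 0.01433 mol; theoretically n(Sn) = 0.01433/2 = 0.007166 mol, m_theo = 0.8507 g.
At 65.4 % efficiency, m_actual = 0.654 × 0.8507 = 0.556 g.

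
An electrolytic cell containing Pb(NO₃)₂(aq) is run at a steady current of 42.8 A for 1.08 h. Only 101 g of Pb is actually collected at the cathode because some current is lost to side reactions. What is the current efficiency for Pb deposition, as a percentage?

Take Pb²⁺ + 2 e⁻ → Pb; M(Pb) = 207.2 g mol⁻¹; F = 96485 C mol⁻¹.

Q = I·t = 42.80 × 3888.0 = 166400 C; n(e⁻) = 166400/96485 = 1.725 mol.
Theoretical n(Pb) = n(e⁻)/2 = 0.8623 mol, i.e. m_theo = 0.8623 × 207.2 = 178.7 g.
Efficiency = m_actual / m_theo = 101 / 178.7 = 56.5 %.

56.5 %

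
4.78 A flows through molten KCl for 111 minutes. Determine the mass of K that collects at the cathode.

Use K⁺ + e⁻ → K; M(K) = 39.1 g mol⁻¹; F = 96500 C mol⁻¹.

Q = I·t = 4.780 A × 6660.0 s = 31830 C.
n(e⁻) = Q/F = 31830 / 96500 = 0.3299 mol.
K⁺ + e⁻ → K, so n(K) = n(e⁻)/1 = 0.3299 mol.
m = n·M = 0.3299 × 39.1 = 12.9 g.

12.9 g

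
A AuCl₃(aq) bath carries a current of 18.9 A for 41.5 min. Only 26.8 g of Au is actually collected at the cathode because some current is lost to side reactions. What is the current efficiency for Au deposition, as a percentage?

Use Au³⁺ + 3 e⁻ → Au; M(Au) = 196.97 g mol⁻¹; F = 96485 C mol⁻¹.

Q = I·t = 18.90 × 2490.0 = 47060 C; n(e⁻) = 47060/96485 = 0.4878 mol.
Theoretical n(Au) = n(e⁻)/3 = 0.1626 mol, i.e. m_theo = 0.1626 × 196.97 = 32.02 g.
Efficiency = m_actual / m_theo = 26.8 / 32.02 = 83.7 %.

83.7 %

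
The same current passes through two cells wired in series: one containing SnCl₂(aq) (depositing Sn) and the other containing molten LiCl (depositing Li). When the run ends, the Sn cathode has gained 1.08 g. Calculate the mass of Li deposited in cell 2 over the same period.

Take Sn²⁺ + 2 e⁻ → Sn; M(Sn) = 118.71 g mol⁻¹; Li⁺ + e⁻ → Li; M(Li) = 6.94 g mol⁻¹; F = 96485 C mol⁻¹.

n(Sn) = 1.08 / 118.71 = 0.009098 mol.
Since Sn²⁺ + 2 e⁻ → Sn, n(e⁻) passed = 2 × 0.009098 = 0.01820 mol.
Cells in series carry the same charge, so the same 0.01820 mol of electrons passes through cell 2.
Li⁺ + e⁻ → Li, so n(Li) = 0.01820 / 1 = 0.01820 mol.
m(Li) = 0.01820 × 6.94 = 0.126 g.

0.126 g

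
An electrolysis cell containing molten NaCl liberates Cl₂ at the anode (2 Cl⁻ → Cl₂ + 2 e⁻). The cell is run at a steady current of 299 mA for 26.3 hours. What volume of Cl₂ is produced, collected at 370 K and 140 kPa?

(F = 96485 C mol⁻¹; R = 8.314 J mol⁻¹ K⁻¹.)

3.22 L

Q = I·t = 0.2990 A × 94680 s = 28310 C.
n(e⁻) = Q/F = 28310 / 96485 = 0.2934 mol.
2 electrons are transferred per Cl₂ molecule, so n(Cl₂) = 0.2934 / 2 = 0.1467 mol.
V = nRT/P = (0.1467 × 8.314 × 370) / (140 × 10³ Pa) = 0.00322 m³ = 3.22 L.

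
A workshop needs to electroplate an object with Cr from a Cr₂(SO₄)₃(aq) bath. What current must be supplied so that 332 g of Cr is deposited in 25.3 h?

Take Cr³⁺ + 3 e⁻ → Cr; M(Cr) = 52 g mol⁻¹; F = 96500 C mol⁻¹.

n(Cr) = 332 / 52 = 6.385 mol.
n(e⁻) = 3 × 6.385 = 19.15 mol.
Q = n(e⁻)·F = 19.15 × 96500 = 1848000 C.
I = Q/t = 1848000 / 91080 s = 20.3 A.

20.3 A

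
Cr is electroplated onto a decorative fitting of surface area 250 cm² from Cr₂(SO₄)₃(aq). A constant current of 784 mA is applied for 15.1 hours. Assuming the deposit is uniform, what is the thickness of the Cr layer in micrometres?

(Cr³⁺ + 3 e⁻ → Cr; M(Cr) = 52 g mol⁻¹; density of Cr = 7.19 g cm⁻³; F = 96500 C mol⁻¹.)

Q = I·t = 0.7840 × 54360 = 42620 C; n(e⁻) = 0.4416 mol.
n(Cr) = n(e⁻)/3 = 0.1472 mol, so m = 0.1472 × 52 = 7.655 g.
Volume = m/ρ = 7.655 / 7.19 = 1.065 cm³.
Thickness = V/A = 1.065 / 250 = 0.00426 cm = 42.6 μm.

42.6 μm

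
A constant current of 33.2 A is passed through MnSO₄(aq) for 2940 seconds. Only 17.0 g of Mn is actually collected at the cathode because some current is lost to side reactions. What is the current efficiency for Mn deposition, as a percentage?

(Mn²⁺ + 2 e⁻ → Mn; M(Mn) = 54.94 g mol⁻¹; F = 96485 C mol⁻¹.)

Q = I·t = 33.20 × 2940.0 = 97610 C; n(e⁻) = 97610/96485 = 1.012 mol.
Theoretical n(Mn) = n(e⁻)/2 = 0.5058 mol, i.e. m_theo = 0.5058 × 54.94 = 27.79 g.
Efficiency = m_actual / m_theo = 17.0 / 27.79 = 61.2 %.

61.2 %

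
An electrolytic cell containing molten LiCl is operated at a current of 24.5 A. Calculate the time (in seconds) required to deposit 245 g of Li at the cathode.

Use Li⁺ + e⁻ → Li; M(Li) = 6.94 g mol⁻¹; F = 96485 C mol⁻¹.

n(Li) = m/M = 245 / 6.94 = 35.30 mol.
Each Li atom requires 1 electron, so n(e⁻) = 1 × 35.30 = 35.30 mol.
Q = n(e⁻)·F = 35.30 × 96485 = 3406000 C.
t = Q/I = 3406000 / 24.50 A = 139000 s.

1.39 × 10⁵ s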